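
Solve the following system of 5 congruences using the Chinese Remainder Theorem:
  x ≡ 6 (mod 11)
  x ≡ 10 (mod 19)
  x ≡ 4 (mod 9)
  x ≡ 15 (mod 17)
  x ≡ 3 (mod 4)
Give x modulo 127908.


Product of moduli M = 11 · 19 · 9 · 17 · 4 = 127908.
Merge one congruence at a time:
  Start: x ≡ 6 (mod 11).
  Combine with x ≡ 10 (mod 19); new modulus lcm = 209.
    Write x = 6 + 11·t and substitute into x ≡ 10 (mod 19): 11·t ≡ 10 − 6 = 4 (mod 19).
    The inverse of 11 mod 19 is 7 (since 11·7 = 77 = 4·19 + 1), so t ≡ 7·4 = 28 ≡ 9 (mod 19).
    Then x = 6 + 11·9 = 105, valid modulo lcm(11, 19) = 209: x ≡ 105 (mod 209).
  Combine with x ≡ 4 (mod 9); new modulus lcm = 1881.
    Write x = 105 + 209·t and substitute into x ≡ 4 (mod 9): 209·t ≡ 4 − 105 = -101 (mod 9).
    Reduce coefficients mod 9: 2·t ≡ 7 (mod 9).
    The inverse of 2 mod 9 is 5 (since 2·5 = 10 = 1·9 + 1), so t ≡ 5·7 = 35 ≡ 8 (mod 9).
    Then x = 105 + 209·8 = 1777, valid modulo lcm(209, 9) = 1881: x ≡ 1777 (mod 1881).
  Combine with x ≡ 15 (mod 17); new modulus lcm = 31977.
    Write x = 1777 + 1881·t and substitute into x ≡ 15 (mod 17): 1881·t ≡ 15 − 1777 = -1762 (mod 17).
    Reduce coefficients mod 17: 11·t ≡ 6 (mod 17).
    The inverse of 11 mod 17 is 14 (since 11·14 = 154 = 9·17 + 1), so t ≡ 14·6 = 84 ≡ 16 (mod 17).
    Then x = 1777 + 1881·16 = 31873, valid modulo lcm(1881, 17) = 31977: x ≡ 31873 (mod 31977).
  Combine with x ≡ 3 (mod 4); new modulus lcm = 127908.
    Write x = 31873 + 31977·t and substitute into x ≡ 3 (mod 4): 31977·t ≡ 3 − 31873 = -31870 (mod 4).
    Reduce coefficients mod 4: 1·t ≡ 2 (mod 4).
    So t ≡ 2 (mod 4).
    Then x = 31873 + 31977·2 = 95827, valid modulo lcm(31977, 4) = 127908: x ≡ 95827 (mod 127908).
Verify against each original: 95827 mod 11 = 6, 95827 mod 19 = 10, 95827 mod 9 = 4, 95827 mod 17 = 15, 95827 mod 4 = 3.

x ≡ 95827 (mod 127908).


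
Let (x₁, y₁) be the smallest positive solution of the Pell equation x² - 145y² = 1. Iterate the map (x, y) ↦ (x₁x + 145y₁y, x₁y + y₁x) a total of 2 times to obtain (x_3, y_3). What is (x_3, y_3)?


Step 1: Find the fundamental solution (x₁, y₁) of x² - 145y² = 1.
  Expand √145 as a continued fraction. a₀ = ⌊√145⌋ = 12; iterate m_{k+1} = d_k·a_k − m_k, d_{k+1} = (145 − m_{k+1}²)/d_k, a_{k+1} = ⌊(a₀ + m_{k+1})/d_{k+1}⌋ (starting m₀ = 0, d₀ = 1), with convergents p_k = a_k·p_{k-1} + p_{k-2}, q_k = a_k·q_{k-1} + q_{k-2} (p₋₁ = 1, q₋₁ = 0):
  k = 0: a₀ = 12; p₀/q₀ = 12/1; p₀² − 145·q₀² = 144 − 145 = -1.
  k = 1: m = 12, d = 1, a = ⌊(12 + 12)/1⌋ = 24; p/q = (24·12 + 1)/(24·1 + 0) = 289/24; p² − 145·q² = 83521 − 83520 = 1.
  The first convergent with p² − 145·q² = 1 gives the fundamental solution (x₁, y₁) = (289, 24).
Step 2: Apply the recurrence (x_{n+1}, y_{n+1}) = (x₁x_n + 145y₁y_n, x₁y_n + y₁x_n) repeatedly.
  From (x_1, y_1) = (289, 24): x_2 = 289·289 + 145·24·24 = 167041; y_2 = 289·24 + 24·289 = 13872.
  From (x_2, y_2) = (167041, 13872): x_3 = 289·167041 + 145·24·13872 = 96549409; y_3 = 289·13872 + 24·167041 = 8017992.
Step 3: Verify x_3² - 145·y_3² = 9321788378249281 - 9321788378249280 = 1 (should be 1). ✓

(x_1, y_1) = (289, 24); (x_3, y_3) = (96549409, 8017992).


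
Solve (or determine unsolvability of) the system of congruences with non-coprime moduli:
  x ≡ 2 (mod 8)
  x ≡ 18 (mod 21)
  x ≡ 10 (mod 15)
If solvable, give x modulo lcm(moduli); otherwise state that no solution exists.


Moduli 8, 21, 15 are not pairwise coprime, so CRT works modulo lcm(m_i) when all pairwise compatibility conditions hold.
Pairwise compatibility: gcd(m_i, m_j) must divide a_i - a_j for every pair.
Merge one congruence at a time:
  Start: x ≡ 2 (mod 8).
  Combine with x ≡ 18 (mod 21): gcd(8, 21) = 1; 18 - 2 = 16, which IS divisible by 1, so compatible.
    Write x = 2 + 8·t and substitute into x ≡ 18 (mod 21): 8·t ≡ 18 − 2 = 16 (mod 21).
    The inverse of 8 mod 21 is 8 (since 8·8 = 64 = 3·21 + 1), so t ≡ 8·16 = 128 ≡ 2 (mod 21).
    Then x = 2 + 8·2 = 18, valid modulo lcm(8, 21) = 168: x ≡ 18 (mod 168).
  Combine with x ≡ 10 (mod 15): gcd(168, 15) = 3, and 10 - 18 = -8 is NOT divisible by 3.
    ⇒ system is inconsistent (no integer solution).

No solution (the system is inconsistent).


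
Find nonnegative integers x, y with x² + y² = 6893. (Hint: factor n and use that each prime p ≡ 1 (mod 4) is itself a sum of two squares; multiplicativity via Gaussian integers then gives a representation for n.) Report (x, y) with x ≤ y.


Step 1: Factor n = 6893 = 61 · 113.
Step 2: Check the mod-4 condition on each prime factor: 61 ≡ 1 (mod 4), exponent 1; 113 ≡ 1 (mod 4), exponent 1.
All primes ≡ 3 (mod 4) appear to even exponent (or don't appear), so by the two-squares theorem n IS expressible as a sum of two squares.
Step 3: Build a representation. Here n = 61 · 113 is a product of primes ≡ 1 (mod 4). Each prime p ≡ 1 (mod 4) is itself a sum of two squares; find a² by testing p − a² for a perfect square:
  61: 61 − 1² = 60, 61 − 2² = 57, 61 − 3² = 52, 61 − 4² = 45, 61 − 5² = 36 = 6² ⇒ 61 = 5² + 6².
  113: 113 − 1² = 112, 113 − 2² = 109, 113 − 3² = 104, 113 − 4² = 97, 113 − 5² = 88, 113 − 6² = 77, 113 − 7² = 64 = 8² ⇒ 113 = 7² + 8².
  Combine using the Brahmagupta–Fibonacci identity (a² + b²)(c² + d²) = (ac − bd)² + (ad + bc)² = (ac + bd)² + (ad − bc)²:
  61 · 113 = 6893: from (5² + 6²)(7² + 8²), take (5·7 − 6·8, 5·8 + 6·7) = (35 − 48, 40 + 42) = (-13, 82); dropping signs (only squares matter) gives (13, 82); check 13² + 82² = 169 + 6724 = 6893 ✓.
Step 4: Order so x ≤ y and verify: 13² + 82² = 169 + 6724 = 6893 = n. ✓

n = 6893 = 13² + 82² (one valid representation with x ≤ y).


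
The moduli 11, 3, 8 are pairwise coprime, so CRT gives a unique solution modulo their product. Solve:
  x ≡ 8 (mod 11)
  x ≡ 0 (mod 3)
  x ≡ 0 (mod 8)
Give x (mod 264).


Moduli 11, 3, 8 are pairwise coprime; by CRT there is a unique solution modulo M = 11 · 3 · 8 = 264.
Solve pairwise, accumulating the modulus:
  Start with x ≡ 8 (mod 11).
  Combine with x ≡ 0 (mod 3): since gcd(11, 3) = 1, we get a unique residue mod 33.
    Write x = 8 + 11·t and substitute into x ≡ 0 (mod 3): 11·t ≡ 0 − 8 = -8 (mod 3).
    Reduce coefficients mod 3: 2·t ≡ 1 (mod 3).
    The inverse of 2 mod 3 is 2 (since 2·2 = 4 = 1·3 + 1), so t ≡ 2·1 = 2 ≡ 2 (mod 3).
    Then x = 8 + 11·2 = 30, valid modulo lcm(11, 3) = 33: x ≡ 30 (mod 33).
  Combine with x ≡ 0 (mod 8): since gcd(33, 8) = 1, we get a unique residue mod 264.
    Write x = 30 + 33·t and substitute into x ≡ 0 (mod 8): 33·t ≡ 0 − 30 = -30 (mod 8).
    Reduce coefficients mod 8: 1·t ≡ 2 (mod 8).
    So t ≡ 2 (mod 8).
    Then x = 30 + 33·2 = 96, valid modulo lcm(33, 8) = 264: x ≡ 96 (mod 264).
Verify: 96 mod 11 = 8 ✓, 96 mod 3 = 0 ✓, 96 mod 8 = 0 ✓.

x ≡ 96 (mod 264).


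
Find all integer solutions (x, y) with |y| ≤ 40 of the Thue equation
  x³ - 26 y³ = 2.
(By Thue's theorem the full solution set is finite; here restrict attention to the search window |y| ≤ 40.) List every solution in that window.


The equation is x³ - 26y³ = 2. For fixed y, x³ = 26·y³ + 2, so a solution requires the RHS to be a perfect cube.
Strategy: iterate y from -40 to 40, compute RHS = 26·y³ + 2, and check whether it is a (positive or negative) perfect cube.
Check small values of y:
  y = 0: RHS = 2 is not a perfect cube.
  y = 1: RHS = 28 is not a perfect cube.
  y = -1: RHS = -24 is not a perfect cube.
  y = 2: RHS = 210 is not a perfect cube.
  y = -2: RHS = -206 is not a perfect cube.
  y = 3: RHS = 704 is not a perfect cube.
  y = -3: RHS = -700 is not a perfect cube.
Continuing the search up to |y| = 40 finds no solutions either.
No (x, y) in the scanned range satisfies the equation.

No integer solutions with |y| ≤ 40.


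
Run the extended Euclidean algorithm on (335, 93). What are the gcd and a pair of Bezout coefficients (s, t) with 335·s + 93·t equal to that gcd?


Euclidean algorithm on (335, 93) — divide until remainder is 0:
  335 = 3 · 93 + 56
  93 = 1 · 56 + 37
  56 = 1 · 37 + 19
  37 = 1 · 19 + 18
  19 = 1 · 18 + 1
  18 = 18 · 1 + 0
gcd(335, 93) = 1.
Track Bezout coefficients alongside the remainders: start with r₀ = 335 = a·1 + b·0 (s = 1, t = 0) and r₁ = 93 = a·0 + b·1 (s = 0, t = 1); each new remainder r_{k+1} = r_{k-1} − q_k·r_k inherits s_{k+1} = s_{k-1} − q_k·s_k, t_{k+1} = t_{k-1} − q_k·t_k, so r_k = a·s_k + b·t_k at every step:
  q = 3: r = 56, s = 1 − 3·0 = 1, t = 0 − 3·1 = -3  (check: 335·1 + 93·(-3) = 56)
  q = 1: r = 37, s = 0 − 1·1 = -1, t = 1 − 1·(-3) = 4  (check: 335·(-1) + 93·4 = 37)
  q = 1: r = 19, s = 1 − 1·(-1) = 2, t = -3 − 1·4 = -7  (check: 335·2 + 93·(-7) = 19)
  q = 1: r = 18, s = -1 − 1·2 = -3, t = 4 − 1·(-7) = 11  (check: 335·(-3) + 93·11 = 18)
  q = 1: r = 1, s = 2 − 1·(-3) = 5, t = -7 − 1·11 = -18  (check: 335·5 + 93·(-18) = 1)
The row with r = 1 (the gcd) gives the Bezout coefficients s = 5, t = -18.
Result: 335 · (5) + 93 · (-18) = 1.

gcd(335, 93) = 1; s = 5, t = -18 (check: 335·5 + 93·(-18) = 1).


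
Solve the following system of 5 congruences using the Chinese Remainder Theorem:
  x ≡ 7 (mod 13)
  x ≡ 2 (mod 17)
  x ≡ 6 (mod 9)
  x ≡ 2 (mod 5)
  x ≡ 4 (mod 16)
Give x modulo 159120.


Product of moduli M = 13 · 17 · 9 · 5 · 16 = 159120.
Merge one congruence at a time:
  Start: x ≡ 7 (mod 13).
  Combine with x ≡ 2 (mod 17); new modulus lcm = 221.
    Write x = 7 + 13·t and substitute into x ≡ 2 (mod 17): 13·t ≡ 2 − 7 = -5 (mod 17).
    Reduce coefficients mod 17: 13·t ≡ 12 (mod 17).
    The inverse of 13 mod 17 is 4 (since 13·4 = 52 = 3·17 + 1), so t ≡ 4·12 = 48 ≡ 14 (mod 17).
    Then x = 7 + 13·14 = 189, valid modulo lcm(13, 17) = 221: x ≡ 189 (mod 221).
  Combine with x ≡ 6 (mod 9); new modulus lcm = 1989.
    Write x = 189 + 221·t and substitute into x ≡ 6 (mod 9): 221·t ≡ 6 − 189 = -183 (mod 9).
    Reduce coefficients mod 9: 5·t ≡ 6 (mod 9).
    The inverse of 5 mod 9 is 2 (since 5·2 = 10 = 1·9 + 1), so t ≡ 2·6 = 12 ≡ 3 (mod 9).
    Then x = 189 + 221·3 = 852, valid modulo lcm(221, 9) = 1989: x ≡ 852 (mod 1989).
  Combine with x ≡ 2 (mod 5); new modulus lcm = 9945.
    Write x = 852 + 1989·t and substitute into x ≡ 2 (mod 5): 1989·t ≡ 2 − 852 = -850 (mod 5).
    Reduce coefficients mod 5: 4·t ≡ 0 (mod 5).
    The inverse of 4 mod 5 is 4 (since 4·4 = 16 = 3·5 + 1), so t ≡ 4·0 = 0 ≡ 0 (mod 5).
    Then x = 852 + 1989·0 = 852, valid modulo lcm(1989, 5) = 9945: x ≡ 852 (mod 9945).
  Combine with x ≡ 4 (mod 16); new modulus lcm = 159120.
    Write x = 852 + 9945·t and substitute into x ≡ 4 (mod 16): 9945·t ≡ 4 − 852 = -848 (mod 16).
    Reduce coefficients mod 16: 9·t ≡ 0 (mod 16).
    The inverse of 9 mod 16 is 9 (since 9·9 = 81 = 5·16 + 1), so t ≡ 9·0 = 0 ≡ 0 (mod 16).
    Then x = 852 + 9945·0 = 852, valid modulo lcm(9945, 16) = 159120: x ≡ 852 (mod 159120).
Verify against each original: 852 mod 13 = 7, 852 mod 17 = 2, 852 mod 9 = 6, 852 mod 5 = 2, 852 mod 16 = 4.

x ≡ 852 (mod 159120).


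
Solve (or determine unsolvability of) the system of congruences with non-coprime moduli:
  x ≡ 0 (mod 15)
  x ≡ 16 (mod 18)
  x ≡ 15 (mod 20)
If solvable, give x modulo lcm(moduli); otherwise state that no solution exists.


Moduli 15, 18, 20 are not pairwise coprime, so CRT works modulo lcm(m_i) when all pairwise compatibility conditions hold.
Pairwise compatibility: gcd(m_i, m_j) must divide a_i - a_j for every pair.
Merge one congruence at a time:
  Start: x ≡ 0 (mod 15).
  Combine with x ≡ 16 (mod 18): gcd(15, 18) = 3, and 16 - 0 = 16 is NOT divisible by 3.
    ⇒ system is inconsistent (no integer solution).

No solution (the system is inconsistent).


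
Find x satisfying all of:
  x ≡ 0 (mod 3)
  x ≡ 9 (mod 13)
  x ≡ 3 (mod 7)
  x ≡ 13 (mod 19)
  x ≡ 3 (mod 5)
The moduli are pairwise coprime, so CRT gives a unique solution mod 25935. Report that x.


Product of moduli M = 3 · 13 · 7 · 19 · 5 = 25935.
Merge one congruence at a time:
  Start: x ≡ 0 (mod 3).
  Combine with x ≡ 9 (mod 13); new modulus lcm = 39.
    Write x = 0 + 3·t and substitute into x ≡ 9 (mod 13): 3·t ≡ 9 − 0 = 9 (mod 13).
    The inverse of 3 mod 13 is 9 (since 3·9 = 27 = 2·13 + 1), so t ≡ 9·9 = 81 ≡ 3 (mod 13).
    Then x = 0 + 3·3 = 9, valid modulo lcm(3, 13) = 39: x ≡ 9 (mod 39).
  Combine with x ≡ 3 (mod 7); new modulus lcm = 273.
    Write x = 9 + 39·t and substitute into x ≡ 3 (mod 7): 39·t ≡ 3 − 9 = -6 (mod 7).
    Reduce coefficients mod 7: 4·t ≡ 1 (mod 7).
    The inverse of 4 mod 7 is 2 (since 4·2 = 8 = 1·7 + 1), so t ≡ 2·1 = 2 ≡ 2 (mod 7).
    Then x = 9 + 39·2 = 87, valid modulo lcm(39, 7) = 273: x ≡ 87 (mod 273).
  Combine with x ≡ 13 (mod 19); new modulus lcm = 5187.
    Write x = 87 + 273·t and substitute into x ≡ 13 (mod 19): 273·t ≡ 13 − 87 = -74 (mod 19).
    Reduce coefficients mod 19: 7·t ≡ 2 (mod 19).
    The inverse of 7 mod 19 is 11 (since 7·11 = 77 = 4·19 + 1), so t ≡ 11·2 = 22 ≡ 3 (mod 19).
    Then x = 87 + 273·3 = 906, valid modulo lcm(273, 19) = 5187: x ≡ 906 (mod 5187).
  Combine with x ≡ 3 (mod 5); new modulus lcm = 25935.
    Write x = 906 + 5187·t and substitute into x ≡ 3 (mod 5): 5187·t ≡ 3 − 906 = -903 (mod 5).
    Reduce coefficients mod 5: 2·t ≡ 2 (mod 5).
    The inverse of 2 mod 5 is 3 (since 2·3 = 6 = 1·5 + 1), so t ≡ 3·2 = 6 ≡ 1 (mod 5).
    Then x = 906 + 5187·1 = 6093, valid modulo lcm(5187, 5) = 25935: x ≡ 6093 (mod 25935).
Verify against each original: 6093 mod 3 = 0, 6093 mod 13 = 9, 6093 mod 7 = 3, 6093 mod 19 = 13, 6093 mod 5 = 3.

x ≡ 6093 (mod 25935).


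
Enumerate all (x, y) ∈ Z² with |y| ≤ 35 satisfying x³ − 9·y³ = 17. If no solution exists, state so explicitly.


The equation is x³ - 9y³ = 17. For fixed y, x³ = 9·y³ + 17, so a solution requires the RHS to be a perfect cube.
Strategy: iterate y from -35 to 35, compute RHS = 9·y³ + 17, and check whether it is a (positive or negative) perfect cube.
Check small values of y:
  y = 0: RHS = 17 is not a perfect cube.
  y = 1: RHS = 26 is not a perfect cube.
  y = -1: RHS = 8 = (2)³ ⇒ x = 2 works.
  y = 2: RHS = 89 is not a perfect cube.
  y = -2: RHS = -55 is not a perfect cube.
  y = 3: RHS = 260 is not a perfect cube.
  y = -3: RHS = -226 is not a perfect cube.
Continuing, at y = -25: RHS = -140608 = (-52)³ ⇒ x = -52 works.
Searching the remaining y in |y| ≤ 35 finds no further solutions.
Collected solutions: (2, -1), (-52, -25).

Solutions (with |y| ≤ 35): (2, -1), (-52, -25).


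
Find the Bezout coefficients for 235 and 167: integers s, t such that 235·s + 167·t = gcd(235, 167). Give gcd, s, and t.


Euclidean algorithm on (235, 167) — divide until remainder is 0:
  235 = 1 · 167 + 68
  167 = 2 · 68 + 31
  68 = 2 · 31 + 6
  31 = 5 · 6 + 1
  6 = 6 · 1 + 0
gcd(235, 167) = 1.
Track Bezout coefficients alongside the remainders: start with r₀ = 235 = a·1 + b·0 (s = 1, t = 0) and r₁ = 167 = a·0 + b·1 (s = 0, t = 1); each new remainder r_{k+1} = r_{k-1} − q_k·r_k inherits s_{k+1} = s_{k-1} − q_k·s_k, t_{k+1} = t_{k-1} − q_k·t_k, so r_k = a·s_k + b·t_k at every step:
  q = 1: r = 68, s = 1 − 1·0 = 1, t = 0 − 1·1 = -1  (check: 235·1 + 167·(-1) = 68)
  q = 2: r = 31, s = 0 − 2·1 = -2, t = 1 − 2·(-1) = 3  (check: 235·(-2) + 167·3 = 31)
  q = 2: r = 6, s = 1 − 2·(-2) = 5, t = -1 − 2·3 = -7  (check: 235·5 + 167·(-7) = 6)
  q = 5: r = 1, s = -2 − 5·5 = -27, t = 3 − 5·(-7) = 38  (check: 235·(-27) + 167·38 = 1)
The row with r = 1 (the gcd) gives the Bezout coefficients s = -27, t = 38.
Result: 235 · (-27) + 167 · (38) = 1.

gcd(235, 167) = 1; s = -27, t = 38 (check: 235·(-27) + 167·38 = 1).


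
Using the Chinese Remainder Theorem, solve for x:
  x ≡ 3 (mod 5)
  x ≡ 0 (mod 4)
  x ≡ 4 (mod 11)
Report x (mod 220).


Moduli 5, 4, 11 are pairwise coprime; by CRT there is a unique solution modulo M = 5 · 4 · 11 = 220.
Solve pairwise, accumulating the modulus:
  Start with x ≡ 3 (mod 5).
  Combine with x ≡ 0 (mod 4): since gcd(5, 4) = 1, we get a unique residue mod 20.
    Write x = 3 + 5·t and substitute into x ≡ 0 (mod 4): 5·t ≡ 0 − 3 = -3 (mod 4).
    Reduce coefficients mod 4: 1·t ≡ 1 (mod 4).
    So t ≡ 1 (mod 4).
    Then x = 3 + 5·1 = 8, valid modulo lcm(5, 4) = 20: x ≡ 8 (mod 20).
  Combine with x ≡ 4 (mod 11): since gcd(20, 11) = 1, we get a unique residue mod 220.
    Write x = 8 + 20·t and substitute into x ≡ 4 (mod 11): 20·t ≡ 4 − 8 = -4 (mod 11).
    Reduce coefficients mod 11: 9·t ≡ 7 (mod 11).
    The inverse of 9 mod 11 is 5 (since 9·5 = 45 = 4·11 + 1), so t ≡ 5·7 = 35 ≡ 2 (mod 11).
    Then x = 8 + 20·2 = 48, valid modulo lcm(20, 11) = 220: x ≡ 48 (mod 220).
Verify: 48 mod 5 = 3 ✓, 48 mod 4 = 0 ✓, 48 mod 11 = 4 ✓.

x ≡ 48 (mod 220).


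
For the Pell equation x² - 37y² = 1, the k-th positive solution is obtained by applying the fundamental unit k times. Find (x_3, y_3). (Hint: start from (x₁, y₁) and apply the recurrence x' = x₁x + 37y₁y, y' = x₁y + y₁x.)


Step 1: Find the fundamental solution (x₁, y₁) of x² - 37y² = 1.
  Expand √37 as a continued fraction. a₀ = ⌊√37⌋ = 6; iterate m_{k+1} = d_k·a_k − m_k, d_{k+1} = (37 − m_{k+1}²)/d_k, a_{k+1} = ⌊(a₀ + m_{k+1})/d_{k+1}⌋ (starting m₀ = 0, d₀ = 1), with convergents p_k = a_k·p_{k-1} + p_{k-2}, q_k = a_k·q_{k-1} + q_{k-2} (p₋₁ = 1, q₋₁ = 0):
  k = 0: a₀ = 6; p₀/q₀ = 6/1; p₀² − 37·q₀² = 36 − 37 = -1.
  k = 1: m = 6, d = 1, a = ⌊(6 + 6)/1⌋ = 12; p/q = (12·6 + 1)/(12·1 + 0) = 73/12; p² − 37·q² = 5329 − 5328 = 1.
  The first convergent with p² − 37·q² = 1 gives the fundamental solution (x₁, y₁) = (73, 12).
Step 2: Apply the recurrence (x_{n+1}, y_{n+1}) = (x₁x_n + 37y₁y_n, x₁y_n + y₁x_n) repeatedly.
  From (x_1, y_1) = (73, 12): x_2 = 73·73 + 37·12·12 = 10657; y_2 = 73·12 + 12·73 = 1752.
  From (x_2, y_2) = (10657, 1752): x_3 = 73·10657 + 37·12·1752 = 1555849; y_3 = 73·1752 + 12·10657 = 255780.
Step 3: Verify x_3² - 37·y_3² = 2420666110801 - 2420666110800 = 1 (should be 1). ✓

(x_1, y_1) = (73, 12); (x_3, y_3) = (1555849, 255780).


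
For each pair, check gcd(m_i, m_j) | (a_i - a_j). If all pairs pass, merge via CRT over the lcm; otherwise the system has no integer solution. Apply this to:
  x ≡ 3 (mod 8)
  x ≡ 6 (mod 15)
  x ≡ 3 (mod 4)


Moduli 8, 15, 4 are not pairwise coprime, so CRT works modulo lcm(m_i) when all pairwise compatibility conditions hold.
Pairwise compatibility: gcd(m_i, m_j) must divide a_i - a_j for every pair.
Merge one congruence at a time:
  Start: x ≡ 3 (mod 8).
  Combine with x ≡ 6 (mod 15): gcd(8, 15) = 1; 6 - 3 = 3, which IS divisible by 1, so compatible.
    Write x = 3 + 8·t and substitute into x ≡ 6 (mod 15): 8·t ≡ 6 − 3 = 3 (mod 15).
    The inverse of 8 mod 15 is 2 (since 8·2 = 16 = 1·15 + 1), so t ≡ 2·3 = 6 ≡ 6 (mod 15).
    Then x = 3 + 8·6 = 51, valid modulo lcm(8, 15) = 120: x ≡ 51 (mod 120).
  Combine with x ≡ 3 (mod 4): gcd(120, 4) = 4; 3 - 51 = -48, which IS divisible by 4, so compatible.
    Write x = 51 + 120·t and substitute into x ≡ 3 (mod 4): 120·t ≡ 3 − 51 = -48 (mod 4).
    Divide the congruence (and modulus) by g = 4: 30·t ≡ -12 (mod 1).
    Modulo 1 every t works; take t = 0.
    Then x = 51 + 120·0 = 51, valid modulo lcm(120, 4) = 120: x ≡ 51 (mod 120).
Verify: 51 mod 8 = 3, 51 mod 15 = 6, 51 mod 4 = 3.

x ≡ 51 (mod 120).


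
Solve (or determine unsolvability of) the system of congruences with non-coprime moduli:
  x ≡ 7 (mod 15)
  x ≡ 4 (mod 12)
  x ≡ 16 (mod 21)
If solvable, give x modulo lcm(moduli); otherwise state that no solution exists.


Moduli 15, 12, 21 are not pairwise coprime, so CRT works modulo lcm(m_i) when all pairwise compatibility conditions hold.
Pairwise compatibility: gcd(m_i, m_j) must divide a_i - a_j for every pair.
Merge one congruence at a time:
  Start: x ≡ 7 (mod 15).
  Combine with x ≡ 4 (mod 12): gcd(15, 12) = 3; 4 - 7 = -3, which IS divisible by 3, so compatible.
    Write x = 7 + 15·t and substitute into x ≡ 4 (mod 12): 15·t ≡ 4 − 7 = -3 (mod 12).
    Divide the congruence (and modulus) by g = 3: 5·t ≡ -1 (mod 4).
    Reduce coefficients mod 4: 1·t ≡ 3 (mod 4).
    So t ≡ 3 (mod 4).
    Then x = 7 + 15·3 = 52, valid modulo lcm(15, 12) = 60: x ≡ 52 (mod 60).
  Combine with x ≡ 16 (mod 21): gcd(60, 21) = 3; 16 - 52 = -36, which IS divisible by 3, so compatible.
    Write x = 52 + 60·t and substitute into x ≡ 16 (mod 21): 60·t ≡ 16 − 52 = -36 (mod 21).
    Divide the congruence (and modulus) by g = 3: 20·t ≡ -12 (mod 7).
    Reduce coefficients mod 7: 6·t ≡ 2 (mod 7).
    The inverse of 6 mod 7 is 6 (since 6·6 = 36 = 5·7 + 1), so t ≡ 6·2 = 12 ≡ 5 (mod 7).
    Then x = 52 + 60·5 = 352, valid modulo lcm(60, 21) = 420: x ≡ 352 (mod 420).
Verify: 352 mod 15 = 7, 352 mod 12 = 4, 352 mod 21 = 16.

x ≡ 352 (mod 420).


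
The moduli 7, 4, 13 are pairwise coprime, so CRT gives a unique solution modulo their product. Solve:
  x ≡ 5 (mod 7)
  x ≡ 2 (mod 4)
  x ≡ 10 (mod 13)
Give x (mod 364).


Moduli 7, 4, 13 are pairwise coprime; by CRT there is a unique solution modulo M = 7 · 4 · 13 = 364.
Solve pairwise, accumulating the modulus:
  Start with x ≡ 5 (mod 7).
  Combine with x ≡ 2 (mod 4): since gcd(7, 4) = 1, we get a unique residue mod 28.
    Write x = 5 + 7·t and substitute into x ≡ 2 (mod 4): 7·t ≡ 2 − 5 = -3 (mod 4).
    Reduce coefficients mod 4: 3·t ≡ 1 (mod 4).
    The inverse of 3 mod 4 is 3 (since 3·3 = 9 = 2·4 + 1), so t ≡ 3·1 = 3 ≡ 3 (mod 4).
    Then x = 5 + 7·3 = 26, valid modulo lcm(7, 4) = 28: x ≡ 26 (mod 28).
  Combine with x ≡ 10 (mod 13): since gcd(28, 13) = 1, we get a unique residue mod 364.
    Write x = 26 + 28·t and substitute into x ≡ 10 (mod 13): 28·t ≡ 10 − 26 = -16 (mod 13).
    Reduce coefficients mod 13: 2·t ≡ 10 (mod 13).
    The inverse of 2 mod 13 is 7 (since 2·7 = 14 = 1·13 + 1), so t ≡ 7·10 = 70 ≡ 5 (mod 13).
    Then x = 26 + 28·5 = 166, valid modulo lcm(28, 13) = 364: x ≡ 166 (mod 364).
Verify: 166 mod 7 = 5 ✓, 166 mod 4 = 2 ✓, 166 mod 13 = 10 ✓.

x ≡ 166 (mod 364).


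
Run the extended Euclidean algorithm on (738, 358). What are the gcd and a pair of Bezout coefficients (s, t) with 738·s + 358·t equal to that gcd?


Euclidean algorithm on (738, 358) — divide until remainder is 0:
  738 = 2 · 358 + 22
  358 = 16 · 22 + 6
  22 = 3 · 6 + 4
  6 = 1 · 4 + 2
  4 = 2 · 2 + 0
gcd(738, 358) = 2.
Track Bezout coefficients alongside the remainders: start with r₀ = 738 = a·1 + b·0 (s = 1, t = 0) and r₁ = 358 = a·0 + b·1 (s = 0, t = 1); each new remainder r_{k+1} = r_{k-1} − q_k·r_k inherits s_{k+1} = s_{k-1} − q_k·s_k, t_{k+1} = t_{k-1} − q_k·t_k, so r_k = a·s_k + b·t_k at every step:
  q = 2: r = 22, s = 1 − 2·0 = 1, t = 0 − 2·1 = -2  (check: 738·1 + 358·(-2) = 22)
  q = 16: r = 6, s = 0 − 16·1 = -16, t = 1 − 16·(-2) = 33  (check: 738·(-16) + 358·33 = 6)
  q = 3: r = 4, s = 1 − 3·(-16) = 49, t = -2 − 3·33 = -101  (check: 738·49 + 358·(-101) = 4)
  q = 1: r = 2, s = -16 − 1·49 = -65, t = 33 − 1·(-101) = 134  (check: 738·(-65) + 358·134 = 2)
The row with r = 2 (the gcd) gives the Bezout coefficients s = -65, t = 134.
Result: 738 · (-65) + 358 · (134) = 2.

gcd(738, 358) = 2; s = -65, t = 134 (check: 738·(-65) + 358·134 = 2).


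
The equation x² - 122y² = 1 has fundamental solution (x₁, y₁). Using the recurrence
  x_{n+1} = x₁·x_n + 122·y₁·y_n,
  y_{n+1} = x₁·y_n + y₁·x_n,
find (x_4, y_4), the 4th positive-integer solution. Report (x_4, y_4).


Step 1: Find the fundamental solution (x₁, y₁) of x² - 122y² = 1.
  Expand √122 as a continued fraction. a₀ = ⌊√122⌋ = 11; iterate m_{k+1} = d_k·a_k − m_k, d_{k+1} = (122 − m_{k+1}²)/d_k, a_{k+1} = ⌊(a₀ + m_{k+1})/d_{k+1}⌋ (starting m₀ = 0, d₀ = 1), with convergents p_k = a_k·p_{k-1} + p_{k-2}, q_k = a_k·q_{k-1} + q_{k-2} (p₋₁ = 1, q₋₁ = 0):
  k = 0: a₀ = 11; p₀/q₀ = 11/1; p₀² − 122·q₀² = 121 − 122 = -1.
  k = 1: m = 11, d = 1, a = ⌊(11 + 11)/1⌋ = 22; p/q = (22·11 + 1)/(22·1 + 0) = 243/22; p² − 122·q² = 59049 − 59048 = 1.
  The first convergent with p² − 122·q² = 1 gives the fundamental solution (x₁, y₁) = (243, 22).
Step 2: Apply the recurrence (x_{n+1}, y_{n+1}) = (x₁x_n + 122y₁y_n, x₁y_n + y₁x_n) repeatedly.
  From (x_1, y_1) = (243, 22): x_2 = 243·243 + 122·22·22 = 118097; y_2 = 243·22 + 22·243 = 10692.
  From (x_2, y_2) = (118097, 10692): x_3 = 243·118097 + 122·22·10692 = 57394899; y_3 = 243·10692 + 22·118097 = 5196290.
  From (x_3, y_3) = (57394899, 5196290): x_4 = 243·57394899 + 122·22·5196290 = 27893802817; y_4 = 243·5196290 + 22·57394899 = 2525386248.
Step 3: Verify x_4² - 122·y_4² = 778064235593677135489 - 778064235593677135488 = 1 (should be 1). ✓

(x_1, y_1) = (243, 22); (x_4, y_4) = (27893802817, 2525386248).


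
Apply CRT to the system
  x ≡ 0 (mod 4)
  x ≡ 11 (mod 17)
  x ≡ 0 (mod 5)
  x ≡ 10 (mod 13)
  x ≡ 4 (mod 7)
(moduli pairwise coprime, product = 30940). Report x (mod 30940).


Product of moduli M = 4 · 17 · 5 · 13 · 7 = 30940.
Merge one congruence at a time:
  Start: x ≡ 0 (mod 4).
  Combine with x ≡ 11 (mod 17); new modulus lcm = 68.
    Write x = 0 + 4·t and substitute into x ≡ 11 (mod 17): 4·t ≡ 11 − 0 = 11 (mod 17).
    The inverse of 4 mod 17 is 13 (since 4·13 = 52 = 3·17 + 1), so t ≡ 13·11 = 143 ≡ 7 (mod 17).
    Then x = 0 + 4·7 = 28, valid modulo lcm(4, 17) = 68: x ≡ 28 (mod 68).
  Combine with x ≡ 0 (mod 5); new modulus lcm = 340.
    Write x = 28 + 68·t and substitute into x ≡ 0 (mod 5): 68·t ≡ 0 − 28 = -28 (mod 5).
    Reduce coefficients mod 5: 3·t ≡ 2 (mod 5).
    The inverse of 3 mod 5 is 2 (since 3·2 = 6 = 1·5 + 1), so t ≡ 2·2 = 4 ≡ 4 (mod 5).
    Then x = 28 + 68·4 = 300, valid modulo lcm(68, 5) = 340: x ≡ 300 (mod 340).
  Combine with x ≡ 10 (mod 13); new modulus lcm = 4420.
    Write x = 300 + 340·t and substitute into x ≡ 10 (mod 13): 340·t ≡ 10 − 300 = -290 (mod 13).
    Reduce coefficients mod 13: 2·t ≡ 9 (mod 13).
    The inverse of 2 mod 13 is 7 (since 2·7 = 14 = 1·13 + 1), so t ≡ 7·9 = 63 ≡ 11 (mod 13).
    Then x = 300 + 340·11 = 4040, valid modulo lcm(340, 13) = 4420: x ≡ 4040 (mod 4420).
  Combine with x ≡ 4 (mod 7); new modulus lcm = 30940.
    Write x = 4040 + 4420·t and substitute into x ≡ 4 (mod 7): 4420·t ≡ 4 − 4040 = -4036 (mod 7).
    Reduce coefficients mod 7: 3·t ≡ 3 (mod 7).
    The inverse of 3 mod 7 is 5 (since 3·5 = 15 = 2·7 + 1), so t ≡ 5·3 = 15 ≡ 1 (mod 7).
    Then x = 4040 + 4420·1 = 8460, valid modulo lcm(4420, 7) = 30940: x ≡ 8460 (mod 30940).
Verify against each original: 8460 mod 4 = 0, 8460 mod 17 = 11, 8460 mod 5 = 0, 8460 mod 13 = 10, 8460 mod 7 = 4.

x ≡ 8460 (mod 30940).


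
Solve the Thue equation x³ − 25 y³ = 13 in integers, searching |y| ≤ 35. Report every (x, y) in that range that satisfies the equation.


The equation is x³ - 25y³ = 13. For fixed y, x³ = 25·y³ + 13, so a solution requires the RHS to be a perfect cube.
Strategy: iterate y from -35 to 35, compute RHS = 25·y³ + 13, and check whether it is a (positive or negative) perfect cube.
Check small values of y:
  y = 0: RHS = 13 is not a perfect cube.
  y = 1: RHS = 38 is not a perfect cube.
  y = -1: RHS = -12 is not a perfect cube.
  y = 2: RHS = 213 is not a perfect cube.
  y = -2: RHS = -187 is not a perfect cube.
  y = 3: RHS = 688 is not a perfect cube.
  y = -3: RHS = -662 is not a perfect cube.
Continuing the search up to |y| = 35 finds no solutions either.
No (x, y) in the scanned range satisfies the equation.

No integer solutions with |y| ≤ 35.


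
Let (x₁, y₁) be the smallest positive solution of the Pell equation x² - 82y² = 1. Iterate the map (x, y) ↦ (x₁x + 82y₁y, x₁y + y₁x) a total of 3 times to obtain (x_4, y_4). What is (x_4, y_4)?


Step 1: Find the fundamental solution (x₁, y₁) of x² - 82y² = 1.
  Expand √82 as a continued fraction. a₀ = ⌊√82⌋ = 9; iterate m_{k+1} = d_k·a_k − m_k, d_{k+1} = (82 − m_{k+1}²)/d_k, a_{k+1} = ⌊(a₀ + m_{k+1})/d_{k+1}⌋ (starting m₀ = 0, d₀ = 1), with convergents p_k = a_k·p_{k-1} + p_{k-2}, q_k = a_k·q_{k-1} + q_{k-2} (p₋₁ = 1, q₋₁ = 0):
  k = 0: a₀ = 9; p₀/q₀ = 9/1; p₀² − 82·q₀² = 81 − 82 = -1.
  k = 1: m = 9, d = 1, a = ⌊(9 + 9)/1⌋ = 18; p/q = (18·9 + 1)/(18·1 + 0) = 163/18; p² − 82·q² = 26569 − 26568 = 1.
  The first convergent with p² − 82·q² = 1 gives the fundamental solution (x₁, y₁) = (163, 18).
Step 2: Apply the recurrence (x_{n+1}, y_{n+1}) = (x₁x_n + 82y₁y_n, x₁y_n + y₁x_n) repeatedly.
  From (x_1, y_1) = (163, 18): x_2 = 163·163 + 82·18·18 = 53137; y_2 = 163·18 + 18·163 = 5868.
  From (x_2, y_2) = (53137, 5868): x_3 = 163·53137 + 82·18·5868 = 17322499; y_3 = 163·5868 + 18·53137 = 1912950.
  From (x_3, y_3) = (17322499, 1912950): x_4 = 163·17322499 + 82·18·1912950 = 5647081537; y_4 = 163·1912950 + 18·17322499 = 623615832.
Step 3: Verify x_4² - 82·y_4² = 31889529885526282369 - 31889529885526282368 = 1 (should be 1). ✓

(x_1, y_1) = (163, 18); (x_4, y_4) = (5647081537, 623615832).


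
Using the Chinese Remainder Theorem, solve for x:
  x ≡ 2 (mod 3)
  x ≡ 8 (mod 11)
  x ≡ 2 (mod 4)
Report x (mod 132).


Moduli 3, 11, 4 are pairwise coprime; by CRT there is a unique solution modulo M = 3 · 11 · 4 = 132.
Solve pairwise, accumulating the modulus:
  Start with x ≡ 2 (mod 3).
  Combine with x ≡ 8 (mod 11): since gcd(3, 11) = 1, we get a unique residue mod 33.
    Write x = 2 + 3·t and substitute into x ≡ 8 (mod 11): 3·t ≡ 8 − 2 = 6 (mod 11).
    The inverse of 3 mod 11 is 4 (since 3·4 = 12 = 1·11 + 1), so t ≡ 4·6 = 24 ≡ 2 (mod 11).
    Then x = 2 + 3·2 = 8, valid modulo lcm(3, 11) = 33: x ≡ 8 (mod 33).
  Combine with x ≡ 2 (mod 4): since gcd(33, 4) = 1, we get a unique residue mod 132.
    Write x = 8 + 33·t and substitute into x ≡ 2 (mod 4): 33·t ≡ 2 − 8 = -6 (mod 4).
    Reduce coefficients mod 4: 1·t ≡ 2 (mod 4).
    So t ≡ 2 (mod 4).
    Then x = 8 + 33·2 = 74, valid modulo lcm(33, 4) = 132: x ≡ 74 (mod 132).
Verify: 74 mod 3 = 2 ✓, 74 mod 11 = 8 ✓, 74 mod 4 = 2 ✓.

x ≡ 74 (mod 132).


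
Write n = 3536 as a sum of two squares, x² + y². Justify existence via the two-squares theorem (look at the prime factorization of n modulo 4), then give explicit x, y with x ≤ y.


Step 1: Factor n = 3536 = 2^4 · 13 · 17.
Step 2: Check the mod-4 condition on each prime factor: 2 = 2 (special); 13 ≡ 1 (mod 4), exponent 1; 17 ≡ 1 (mod 4), exponent 1.
All primes ≡ 3 (mod 4) appear to even exponent (or don't appear), so by the two-squares theorem n IS expressible as a sum of two squares.
Step 3: Build a representation. Group n = k² · m with k = 4 and m = 13 · 17 = 221 (a product of primes ≡ 1 (mod 4)); a representation of m scales to one of n via (k·x)² + (k·y)² = k²(x² + y²). Each prime p ≡ 1 (mod 4) is itself a sum of two squares; find a² by testing p − a² for a perfect square:
  13: 13 − 1² = 12, 13 − 2² = 9 = 3² ⇒ 13 = 2² + 3².
  17: 17 − 1² = 16 = 4² ⇒ 17 = 1² + 4².
  Combine using the Brahmagupta–Fibonacci identity (a² + b²)(c² + d²) = (ac − bd)² + (ad + bc)² = (ac + bd)² + (ad − bc)²:
  13 · 17 = 221: from (2² + 3²)(1² + 4²), take (2·1 − 3·4, 2·4 + 3·1) = (2 − 12, 8 + 3) = (-10, 11); dropping signs (only squares matter) gives (10, 11); check 10² + 11² = 100 + 121 = 221 ✓.
  Scale by k = 4: (4·10, 4·11) = (40, 44).
Step 4: Order so x ≤ y and verify: 40² + 44² = 1600 + 1936 = 3536 = n. ✓

n = 3536 = 40² + 44² (one valid representation with x ≤ y).


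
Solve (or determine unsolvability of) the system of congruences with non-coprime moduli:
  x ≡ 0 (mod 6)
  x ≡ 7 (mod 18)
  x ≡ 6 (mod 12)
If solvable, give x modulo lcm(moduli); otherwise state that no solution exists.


Moduli 6, 18, 12 are not pairwise coprime, so CRT works modulo lcm(m_i) when all pairwise compatibility conditions hold.
Pairwise compatibility: gcd(m_i, m_j) must divide a_i - a_j for every pair.
Merge one congruence at a time:
  Start: x ≡ 0 (mod 6).
  Combine with x ≡ 7 (mod 18): gcd(6, 18) = 6, and 7 - 0 = 7 is NOT divisible by 6.
    ⇒ system is inconsistent (no integer solution).

No solution (the system is inconsistent).


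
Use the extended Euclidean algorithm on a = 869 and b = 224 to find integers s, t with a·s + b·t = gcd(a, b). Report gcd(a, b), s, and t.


Euclidean algorithm on (869, 224) — divide until remainder is 0:
  869 = 3 · 224 + 197
  224 = 1 · 197 + 27
  197 = 7 · 27 + 8
  27 = 3 · 8 + 3
  8 = 2 · 3 + 2
  3 = 1 · 2 + 1
  2 = 2 · 1 + 0
gcd(869, 224) = 1.
Track Bezout coefficients alongside the remainders: start with r₀ = 869 = a·1 + b·0 (s = 1, t = 0) and r₁ = 224 = a·0 + b·1 (s = 0, t = 1); each new remainder r_{k+1} = r_{k-1} − q_k·r_k inherits s_{k+1} = s_{k-1} − q_k·s_k, t_{k+1} = t_{k-1} − q_k·t_k, so r_k = a·s_k + b·t_k at every step:
  q = 3: r = 197, s = 1 − 3·0 = 1, t = 0 − 3·1 = -3  (check: 869·1 + 224·(-3) = 197)
  q = 1: r = 27, s = 0 − 1·1 = -1, t = 1 − 1·(-3) = 4  (check: 869·(-1) + 224·4 = 27)
  q = 7: r = 8, s = 1 − 7·(-1) = 8, t = -3 − 7·4 = -31  (check: 869·8 + 224·(-31) = 8)
  q = 3: r = 3, s = -1 − 3·8 = -25, t = 4 − 3·(-31) = 97  (check: 869·(-25) + 224·97 = 3)
  q = 2: r = 2, s = 8 − 2·(-25) = 58, t = -31 − 2·97 = -225  (check: 869·58 + 224·(-225) = 2)
  q = 1: r = 1, s = -25 − 1·58 = -83, t = 97 − 1·(-225) = 322  (check: 869·(-83) + 224·322 = 1)
The row with r = 1 (the gcd) gives the Bezout coefficients s = -83, t = 322.
Result: 869 · (-83) + 224 · (322) = 1.

gcd(869, 224) = 1; s = -83, t = 322 (check: 869·(-83) + 224·322 = 1).


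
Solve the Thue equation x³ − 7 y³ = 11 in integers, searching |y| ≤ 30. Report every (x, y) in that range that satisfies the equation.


The equation is x³ - 7y³ = 11. For fixed y, x³ = 7·y³ + 11, so a solution requires the RHS to be a perfect cube.
Strategy: iterate y from -30 to 30, compute RHS = 7·y³ + 11, and check whether it is a (positive or negative) perfect cube.
Check small values of y:
  y = 0: RHS = 11 is not a perfect cube.
  y = 1: RHS = 18 is not a perfect cube.
  y = -1: RHS = 4 is not a perfect cube.
  y = 2: RHS = 67 is not a perfect cube.
  y = -2: RHS = -45 is not a perfect cube.
  y = 3: RHS = 200 is not a perfect cube.
  y = -3: RHS = -178 is not a perfect cube.
Continuing the search up to |y| = 30 finds no solutions either.
No (x, y) in the scanned range satisfies the equation.

No integer solutions with |y| ≤ 30.


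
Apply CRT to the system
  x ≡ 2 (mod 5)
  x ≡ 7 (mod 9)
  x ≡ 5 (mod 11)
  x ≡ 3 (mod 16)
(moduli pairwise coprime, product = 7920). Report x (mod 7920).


Product of moduli M = 5 · 9 · 11 · 16 = 7920.
Merge one congruence at a time:
  Start: x ≡ 2 (mod 5).
  Combine with x ≡ 7 (mod 9); new modulus lcm = 45.
    Write x = 2 + 5·t and substitute into x ≡ 7 (mod 9): 5·t ≡ 7 − 2 = 5 (mod 9).
    The inverse of 5 mod 9 is 2 (since 5·2 = 10 = 1·9 + 1), so t ≡ 2·5 = 10 ≡ 1 (mod 9).
    Then x = 2 + 5·1 = 7, valid modulo lcm(5, 9) = 45: x ≡ 7 (mod 45).
  Combine with x ≡ 5 (mod 11); new modulus lcm = 495.
    Write x = 7 + 45·t and substitute into x ≡ 5 (mod 11): 45·t ≡ 5 − 7 = -2 (mod 11).
    Reduce coefficients mod 11: 1·t ≡ 9 (mod 11).
    So t ≡ 9 (mod 11).
    Then x = 7 + 45·9 = 412, valid modulo lcm(45, 11) = 495: x ≡ 412 (mod 495).
  Combine with x ≡ 3 (mod 16); new modulus lcm = 7920.
    Write x = 412 + 495·t and substitute into x ≡ 3 (mod 16): 495·t ≡ 3 − 412 = -409 (mod 16).
    Reduce coefficients mod 16: 15·t ≡ 7 (mod 16).
    The inverse of 15 mod 16 is 15 (since 15·15 = 225 = 14·16 + 1), so t ≡ 15·7 = 105 ≡ 9 (mod 16).
    Then x = 412 + 495·9 = 4867, valid modulo lcm(495, 16) = 7920: x ≡ 4867 (mod 7920).
Verify against each original: 4867 mod 5 = 2, 4867 mod 9 = 7, 4867 mod 11 = 5, 4867 mod 16 = 3.

x ≡ 4867 (mod 7920).


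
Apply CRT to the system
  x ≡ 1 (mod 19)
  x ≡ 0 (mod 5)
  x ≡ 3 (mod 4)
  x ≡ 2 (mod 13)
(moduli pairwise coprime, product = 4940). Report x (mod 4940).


Product of moduli M = 19 · 5 · 4 · 13 = 4940.
Merge one congruence at a time:
  Start: x ≡ 1 (mod 19).
  Combine with x ≡ 0 (mod 5); new modulus lcm = 95.
    Write x = 1 + 19·t and substitute into x ≡ 0 (mod 5): 19·t ≡ 0 − 1 = -1 (mod 5).
    Reduce coefficients mod 5: 4·t ≡ 4 (mod 5).
    The inverse of 4 mod 5 is 4 (since 4·4 = 16 = 3·5 + 1), so t ≡ 4·4 = 16 ≡ 1 (mod 5).
    Then x = 1 + 19·1 = 20, valid modulo lcm(19, 5) = 95: x ≡ 20 (mod 95).
  Combine with x ≡ 3 (mod 4); new modulus lcm = 380.
    Write x = 20 + 95·t and substitute into x ≡ 3 (mod 4): 95·t ≡ 3 − 20 = -17 (mod 4).
    Reduce coefficients mod 4: 3·t ≡ 3 (mod 4).
    The inverse of 3 mod 4 is 3 (since 3·3 = 9 = 2·4 + 1), so t ≡ 3·3 = 9 ≡ 1 (mod 4).
    Then x = 20 + 95·1 = 115, valid modulo lcm(95, 4) = 380: x ≡ 115 (mod 380).
  Combine with x ≡ 2 (mod 13); new modulus lcm = 4940.
    Write x = 115 + 380·t and substitute into x ≡ 2 (mod 13): 380·t ≡ 2 − 115 = -113 (mod 13).
    Reduce coefficients mod 13: 3·t ≡ 4 (mod 13).
    The inverse of 3 mod 13 is 9 (since 3·9 = 27 = 2·13 + 1), so t ≡ 9·4 = 36 ≡ 10 (mod 13).
    Then x = 115 + 380·10 = 3915, valid modulo lcm(380, 13) = 4940: x ≡ 3915 (mod 4940).
Verify against each original: 3915 mod 19 = 1, 3915 mod 5 = 0, 3915 mod 4 = 3, 3915 mod 13 = 2.

x ≡ 3915 (mod 4940).


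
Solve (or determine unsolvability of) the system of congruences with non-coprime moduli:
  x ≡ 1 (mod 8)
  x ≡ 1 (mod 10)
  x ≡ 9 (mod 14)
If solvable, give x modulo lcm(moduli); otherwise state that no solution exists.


Moduli 8, 10, 14 are not pairwise coprime, so CRT works modulo lcm(m_i) when all pairwise compatibility conditions hold.
Pairwise compatibility: gcd(m_i, m_j) must divide a_i - a_j for every pair.
Merge one congruence at a time:
  Start: x ≡ 1 (mod 8).
  Combine with x ≡ 1 (mod 10): gcd(8, 10) = 2; 1 - 1 = 0, which IS divisible by 2, so compatible.
    Write x = 1 + 8·t and substitute into x ≡ 1 (mod 10): 8·t ≡ 1 − 1 = 0 (mod 10).
    Divide the congruence (and modulus) by g = 2: 4·t ≡ 0 (mod 5).
    The inverse of 4 mod 5 is 4 (since 4·4 = 16 = 3·5 + 1), so t ≡ 4·0 = 0 ≡ 0 (mod 5).
    Then x = 1 + 8·0 = 1, valid modulo lcm(8, 10) = 40: x ≡ 1 (mod 40).
  Combine with x ≡ 9 (mod 14): gcd(40, 14) = 2; 9 - 1 = 8, which IS divisible by 2, so compatible.
    Write x = 1 + 40·t and substitute into x ≡ 9 (mod 14): 40·t ≡ 9 − 1 = 8 (mod 14).
    Divide the congruence (and modulus) by g = 2: 20·t ≡ 4 (mod 7).
    Reduce coefficients mod 7: 6·t ≡ 4 (mod 7).
    The inverse of 6 mod 7 is 6 (since 6·6 = 36 = 5·7 + 1), so t ≡ 6·4 = 24 ≡ 3 (mod 7).
    Then x = 1 + 40·3 = 121, valid modulo lcm(40, 14) = 280: x ≡ 121 (mod 280).
Verify: 121 mod 8 = 1, 121 mod 10 = 1, 121 mod 14 = 9.

x ≡ 121 (mod 280).


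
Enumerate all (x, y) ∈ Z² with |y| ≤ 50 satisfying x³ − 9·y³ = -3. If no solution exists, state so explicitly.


The equation is x³ - 9y³ = -3. For fixed y, x³ = 9·y³ − 3, so a solution requires the RHS to be a perfect cube.
Strategy: iterate y from -50 to 50, compute RHS = 9·y³ − 3, and check whether it is a (positive or negative) perfect cube.
Check small values of y:
  y = 0: RHS = -3 is not a perfect cube.
  y = 1: RHS = 6 is not a perfect cube.
  y = -1: RHS = -12 is not a perfect cube.
  y = 2: RHS = 69 is not a perfect cube.
  y = -2: RHS = -75 is not a perfect cube.
  y = 3: RHS = 240 is not a perfect cube.
  y = -3: RHS = -246 is not a perfect cube.
Continuing the search up to |y| = 50 finds no solutions either.
No (x, y) in the scanned range satisfies the equation.

No integer solutions with |y| ≤ 50.
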